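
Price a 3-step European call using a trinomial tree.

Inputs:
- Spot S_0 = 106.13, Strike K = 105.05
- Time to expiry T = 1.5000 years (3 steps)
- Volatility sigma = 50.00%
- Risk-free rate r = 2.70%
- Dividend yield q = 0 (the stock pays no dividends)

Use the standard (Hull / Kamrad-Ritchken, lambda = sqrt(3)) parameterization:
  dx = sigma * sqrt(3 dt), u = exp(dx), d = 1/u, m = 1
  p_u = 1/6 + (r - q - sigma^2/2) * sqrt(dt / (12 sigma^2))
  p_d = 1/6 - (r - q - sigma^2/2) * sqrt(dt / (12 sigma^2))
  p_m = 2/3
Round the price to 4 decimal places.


dt = T/N = 0.500000; dx = sigma*sqrt(3*dt) = 0.612372
u = exp(dx) = 1.844803; d = 1/u = 0.542063
p_u = 0.126658, p_m = 0.666667, p_d = 0.206675
Discount per step: exp(-r*dt) = 0.986591
Stock lattice S(k, j) with j the centered position index:
  k=0: S(0,+0) = 106.1300
  k=1: S(1,-1) = 57.5292; S(1,+0) = 106.1300; S(1,+1) = 195.7889
  k=2: S(2,-2) = 31.1845; S(2,-1) = 57.5292; S(2,+0) = 106.1300; S(2,+1) = 195.7889; S(2,+2) = 361.1920
  k=3: S(3,-3) = 16.9040; S(3,-2) = 31.1845; S(3,-1) = 57.5292; S(3,+0) = 106.1300; S(3,+1) = 195.7889; S(3,+2) = 361.1920; S(3,+3) = 666.3280
Terminal payoffs V(N, j) = max(S_T - K, 0):
  V(3,-3) = 0.000000; V(3,-2) = 0.000000; V(3,-1) = 0.000000; V(3,+0) = 1.080000; V(3,+1) = 90.738930; V(3,+2) = 256.141984; V(3,+3) = 561.278015
Backward induction: V(k, j) = exp(-r*dt) * [p_u * V(k+1, j+1) + p_m * V(k+1, j) + p_d * V(k+1, j-1)]
  V(2,-2) = exp(-r*dt) * [p_u*0.000000 + p_m*0.000000 + p_d*0.000000] = 0.000000
  V(2,-1) = exp(-r*dt) * [p_u*1.080000 + p_m*0.000000 + p_d*0.000000] = 0.134957
  V(2,+0) = exp(-r*dt) * [p_u*90.738930 + p_m*1.080000 + p_d*0.000000] = 12.049076
  V(2,+1) = exp(-r*dt) * [p_u*256.141984 + p_m*90.738930 + p_d*1.080000] = 91.909160
  V(2,+2) = exp(-r*dt) * [p_u*561.278015 + p_m*256.141984 + p_d*90.738930] = 257.110799
  V(1,-1) = exp(-r*dt) * [p_u*12.049076 + p_m*0.134957 + p_d*0.000000] = 1.594417
  V(1,+0) = exp(-r*dt) * [p_u*91.909160 + p_m*12.049076 + p_d*0.134957] = 19.437485
  V(1,+1) = exp(-r*dt) * [p_u*257.110799 + p_m*91.909160 + p_d*12.049076] = 95.036549
  V(0,+0) = exp(-r*dt) * [p_u*95.036549 + p_m*19.437485 + p_d*1.594417] = 24.985430

Answer: Price = V(0,0) = 24.9854


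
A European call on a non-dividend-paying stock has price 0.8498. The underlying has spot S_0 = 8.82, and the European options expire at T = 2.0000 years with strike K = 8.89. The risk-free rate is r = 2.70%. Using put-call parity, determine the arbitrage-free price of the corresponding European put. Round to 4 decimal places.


Answer: Put price = 0.4525

Derivation:
Put-call parity: C - P = S_0 * exp(-qT) - K * exp(-rT).
S_0 * exp(-qT) = 8.8200 * 1.00000000 = 8.82000000
K * exp(-rT) = 8.8900 * 0.94743211 = 8.42267143
P = C - S*exp(-qT) + K*exp(-rT)
P = 0.8498 - 8.82000000 + 8.42267143 = 0.4525


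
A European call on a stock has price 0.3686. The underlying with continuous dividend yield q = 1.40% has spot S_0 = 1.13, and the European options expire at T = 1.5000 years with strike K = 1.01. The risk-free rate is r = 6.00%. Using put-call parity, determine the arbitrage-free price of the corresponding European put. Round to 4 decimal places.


Put-call parity: C - P = S_0 * exp(-qT) - K * exp(-rT).
S_0 * exp(-qT) = 1.1300 * 0.97921896 = 1.10651743
K * exp(-rT) = 1.0100 * 0.91393119 = 0.92307050
P = C - S*exp(-qT) + K*exp(-rT)
P = 0.3686 - 1.10651743 + 0.92307050 = 0.1852

Answer: Put price = 0.1852


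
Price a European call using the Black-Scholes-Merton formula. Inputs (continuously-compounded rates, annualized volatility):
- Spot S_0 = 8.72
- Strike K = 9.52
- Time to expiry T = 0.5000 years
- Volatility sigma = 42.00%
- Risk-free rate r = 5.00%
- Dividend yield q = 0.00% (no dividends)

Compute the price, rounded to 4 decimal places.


Answer: Price = 0.8037

Derivation:
d1 = (ln(S/K) + (r - q + 0.5*sigma^2) * T) / (sigma * sqrt(T)) = -0.06288405
d2 = d1 - sigma * sqrt(T) = -0.35986890
exp(-rT) = 0.97530991; exp(-qT) = 1.00000000
C = S_0 * exp(-qT) * N(d1) - K * exp(-rT) * N(d2)
N(d1) = 0.47492942; N(d2) = 0.35947259
C = 8.7200 * 1.00000000 * 0.47492942 - 9.5200 * 0.97530991 * 0.35947259 = 0.8037


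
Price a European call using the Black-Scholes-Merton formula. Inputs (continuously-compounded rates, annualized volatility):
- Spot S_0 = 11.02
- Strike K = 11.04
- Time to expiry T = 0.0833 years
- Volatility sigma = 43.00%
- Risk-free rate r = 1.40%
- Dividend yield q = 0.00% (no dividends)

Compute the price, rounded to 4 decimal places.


d1 = (ln(S/K) + (r - q + 0.5*sigma^2) * T) / (sigma * sqrt(T)) = 0.05683913
d2 = d1 - sigma * sqrt(T) = -0.06726635
exp(-rT) = 0.99883448; exp(-qT) = 1.00000000
C = S_0 * exp(-qT) * N(d1) - K * exp(-rT) * N(d2)
N(d1) = 0.52266333; N(d2) = 0.47318483
C = 11.0200 * 1.00000000 * 0.52266333 - 11.0400 * 0.99883448 * 0.47318483 = 0.5419

Answer: Price = 0.5419


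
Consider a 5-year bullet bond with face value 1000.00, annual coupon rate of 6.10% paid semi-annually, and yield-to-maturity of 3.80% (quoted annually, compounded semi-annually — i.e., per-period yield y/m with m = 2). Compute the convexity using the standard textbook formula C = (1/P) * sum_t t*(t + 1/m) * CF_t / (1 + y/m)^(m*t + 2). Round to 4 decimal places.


Answer: Convexity = 22.4081

Derivation:
Coupon per period c = face * coupon_rate / m = 30.500000
Periods per year m = 2; per-period yield y/m = 0.019000
Number of cashflows N = 10
Cashflows (t years, CF_t, discount factor 1/(1+y/m)^(m*t), PV):
  t = 0.5000: CF_t = 30.500000, DF = 0.981354, PV = 29.931305
  t = 1.0000: CF_t = 30.500000, DF = 0.963056, PV = 29.373214
  t = 1.5000: CF_t = 30.500000, DF = 0.945099, PV = 28.825529
  t = 2.0000: CF_t = 30.500000, DF = 0.927477, PV = 28.288056
  t = 2.5000: CF_t = 30.500000, DF = 0.910184, PV = 27.760605
  t = 3.0000: CF_t = 30.500000, DF = 0.893213, PV = 27.242988
  t = 3.5000: CF_t = 30.500000, DF = 0.876558, PV = 26.735022
  t = 4.0000: CF_t = 30.500000, DF = 0.860214, PV = 26.236528
  t = 4.5000: CF_t = 30.500000, DF = 0.844175, PV = 25.747329
  t = 5.0000: CF_t = 1030.500000, DF = 0.828434, PV = 853.701719
Price P = sum_t PV_t = 1103.842296
Convexity numerator sum_t t*(t + 1/m) * CF_t / (1+y/m)^(m*t + 2):
  t = 0.5000: term = 14.412765
  t = 1.0000: term = 42.432084
  t = 1.5000: term = 83.281814
  t = 2.0000: term = 136.214939
  t = 2.5000: term = 200.512668
  t = 3.0000: term = 275.483547
  t = 3.5000: term = 360.462607
  t = 4.0000: term = 454.810523
  t = 4.5000: term = 557.912810
  t = 5.0000: term = 22609.475202
Convexity = (1/P) * sum = 24734.998957 / 1103.842296 = 22.408091


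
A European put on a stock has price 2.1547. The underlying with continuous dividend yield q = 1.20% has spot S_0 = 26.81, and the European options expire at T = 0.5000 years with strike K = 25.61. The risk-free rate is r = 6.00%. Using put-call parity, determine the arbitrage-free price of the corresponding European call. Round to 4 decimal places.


Put-call parity: C - P = S_0 * exp(-qT) - K * exp(-rT).
S_0 * exp(-qT) = 26.8100 * 0.99401796 = 26.64962162
K * exp(-rT) = 25.6100 * 0.97044553 = 24.85311011
C = P + S*exp(-qT) - K*exp(-rT)
C = 2.1547 + 26.64962162 - 24.85311011 = 3.9512

Answer: Call price = 3.9512


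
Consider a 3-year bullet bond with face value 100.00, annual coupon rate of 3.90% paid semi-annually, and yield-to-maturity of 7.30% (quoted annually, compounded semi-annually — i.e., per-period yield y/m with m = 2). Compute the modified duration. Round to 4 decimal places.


Answer: Modified duration = 2.7516

Derivation:
Coupon per period c = face * coupon_rate / m = 1.950000
Periods per year m = 2; per-period yield y/m = 0.036500
Number of cashflows N = 6
Cashflows (t years, CF_t, discount factor 1/(1+y/m)^(m*t), PV):
  t = 0.5000: CF_t = 1.950000, DF = 0.964785, PV = 1.881331
  t = 1.0000: CF_t = 1.950000, DF = 0.930811, PV = 1.815081
  t = 1.5000: CF_t = 1.950000, DF = 0.898033, PV = 1.751163
  t = 2.0000: CF_t = 1.950000, DF = 0.866409, PV = 1.689497
  t = 2.5000: CF_t = 1.950000, DF = 0.835898, PV = 1.630002
  t = 3.0000: CF_t = 101.950000, DF = 0.806462, PV = 82.218849
Price P = sum_t PV_t = 90.985923
First compute Macaulay numerator sum_t t * PV_t:
  t * PV_t at t = 0.5000: 0.940666
  t * PV_t at t = 1.0000: 1.815081
  t * PV_t at t = 1.5000: 2.626745
  t * PV_t at t = 2.0000: 3.378994
  t * PV_t at t = 2.5000: 4.075004
  t * PV_t at t = 3.0000: 246.656546
Macaulay duration D = 259.493036 / 90.985923 = 2.852013
Modified duration = D / (1 + y/m) = 2.852013 / (1 + 0.036500) = 2.751580


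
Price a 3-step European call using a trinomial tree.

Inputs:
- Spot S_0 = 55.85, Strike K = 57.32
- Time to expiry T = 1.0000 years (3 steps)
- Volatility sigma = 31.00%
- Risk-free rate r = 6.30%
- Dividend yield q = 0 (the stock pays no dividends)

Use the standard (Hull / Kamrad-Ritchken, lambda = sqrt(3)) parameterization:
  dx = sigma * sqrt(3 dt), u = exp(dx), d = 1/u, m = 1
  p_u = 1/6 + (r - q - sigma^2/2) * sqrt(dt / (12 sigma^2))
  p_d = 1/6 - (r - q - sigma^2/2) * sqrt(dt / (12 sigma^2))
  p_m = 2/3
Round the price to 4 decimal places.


Answer: Price = V(0,0) = 7.4616

Derivation:
dt = T/N = 0.333333; dx = sigma*sqrt(3*dt) = 0.310000
u = exp(dx) = 1.363425; d = 1/u = 0.733447
p_u = 0.174704, p_m = 0.666667, p_d = 0.158629
Discount per step: exp(-r*dt) = 0.979219
Stock lattice S(k, j) with j the centered position index:
  k=0: S(0,+0) = 55.8500
  k=1: S(1,-1) = 40.9630; S(1,+0) = 55.8500; S(1,+1) = 76.1473
  k=2: S(2,-2) = 30.0442; S(2,-1) = 40.9630; S(2,+0) = 55.8500; S(2,+1) = 76.1473; S(2,+2) = 103.8211
  k=3: S(3,-3) = 22.0358; S(3,-2) = 30.0442; S(3,-1) = 40.9630; S(3,+0) = 55.8500; S(3,+1) = 76.1473; S(3,+2) = 103.8211; S(3,+3) = 141.5523
Terminal payoffs V(N, j) = max(S_T - K, 0):
  V(3,-3) = 0.000000; V(3,-2) = 0.000000; V(3,-1) = 0.000000; V(3,+0) = 0.000000; V(3,+1) = 18.827293; V(3,+2) = 46.501131; V(3,+3) = 84.232338
Backward induction: V(k, j) = exp(-r*dt) * [p_u * V(k+1, j+1) + p_m * V(k+1, j) + p_d * V(k+1, j-1)]
  V(2,-2) = exp(-r*dt) * [p_u*0.000000 + p_m*0.000000 + p_d*0.000000] = 0.000000
  V(2,-1) = exp(-r*dt) * [p_u*0.000000 + p_m*0.000000 + p_d*0.000000] = 0.000000
  V(2,+0) = exp(-r*dt) * [p_u*18.827293 + p_m*0.000000 + p_d*0.000000] = 3.220856
  V(2,+1) = exp(-r*dt) * [p_u*46.501131 + p_m*18.827293 + p_d*0.000000] = 20.245818
  V(2,+2) = exp(-r*dt) * [p_u*84.232338 + p_m*46.501131 + p_d*18.827293] = 47.690961
  V(1,-1) = exp(-r*dt) * [p_u*3.220856 + p_m*0.000000 + p_d*0.000000] = 0.551004
  V(1,+0) = exp(-r*dt) * [p_u*20.245818 + p_m*3.220856 + p_d*0.000000] = 5.566144
  V(1,+1) = exp(-r*dt) * [p_u*47.690961 + p_m*20.245818 + p_d*3.220856] = 21.875702
  V(0,+0) = exp(-r*dt) * [p_u*21.875702 + p_m*5.566144 + p_d*0.551004] = 7.461597


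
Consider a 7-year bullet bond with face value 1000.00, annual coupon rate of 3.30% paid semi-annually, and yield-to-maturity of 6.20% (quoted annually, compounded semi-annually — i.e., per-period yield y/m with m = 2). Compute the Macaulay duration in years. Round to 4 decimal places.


Coupon per period c = face * coupon_rate / m = 16.500000
Periods per year m = 2; per-period yield y/m = 0.031000
Number of cashflows N = 14
Cashflows (t years, CF_t, discount factor 1/(1+y/m)^(m*t), PV):
  t = 0.5000: CF_t = 16.500000, DF = 0.969932, PV = 16.003880
  t = 1.0000: CF_t = 16.500000, DF = 0.940768, PV = 15.522677
  t = 1.5000: CF_t = 16.500000, DF = 0.912481, PV = 15.055943
  t = 2.0000: CF_t = 16.500000, DF = 0.885045, PV = 14.603242
  t = 2.5000: CF_t = 16.500000, DF = 0.858434, PV = 14.164153
  t = 3.0000: CF_t = 16.500000, DF = 0.832622, PV = 13.738267
  t = 3.5000: CF_t = 16.500000, DF = 0.807587, PV = 13.325186
  t = 4.0000: CF_t = 16.500000, DF = 0.783305, PV = 12.924526
  t = 4.5000: CF_t = 16.500000, DF = 0.759752, PV = 12.535913
  t = 5.0000: CF_t = 16.500000, DF = 0.736908, PV = 12.158984
  t = 5.5000: CF_t = 16.500000, DF = 0.714751, PV = 11.793389
  t = 6.0000: CF_t = 16.500000, DF = 0.693260, PV = 11.438787
  t = 6.5000: CF_t = 16.500000, DF = 0.672415, PV = 11.094846
  t = 7.0000: CF_t = 1016.500000, DF = 0.652197, PV = 662.958081
Price P = sum_t PV_t = 837.317874
Macaulay numerator sum_t t * PV_t:
  t * PV_t at t = 0.5000: 8.001940
  t * PV_t at t = 1.0000: 15.522677
  t * PV_t at t = 1.5000: 22.583914
  t * PV_t at t = 2.0000: 29.206484
  t * PV_t at t = 2.5000: 35.410383
  t * PV_t at t = 3.0000: 41.214801
  t * PV_t at t = 3.5000: 46.638152
  t * PV_t at t = 4.0000: 51.698104
  t * PV_t at t = 4.5000: 56.411607
  t * PV_t at t = 5.0000: 60.794921
  t * PV_t at t = 5.5000: 64.863640
  t * PV_t at t = 6.0000: 68.632720
  t * PV_t at t = 6.5000: 72.116502
  t * PV_t at t = 7.0000: 4640.706570
Macaulay duration D = (sum_t t * PV_t) / P = 5213.802413 / 837.317874 = 6.226790

Answer: Macaulay duration = 6.2268 years


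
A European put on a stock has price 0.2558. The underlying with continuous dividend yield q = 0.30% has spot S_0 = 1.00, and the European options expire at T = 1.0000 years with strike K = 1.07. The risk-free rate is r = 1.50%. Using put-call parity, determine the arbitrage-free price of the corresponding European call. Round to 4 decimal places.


Answer: Call price = 0.1987

Derivation:
Put-call parity: C - P = S_0 * exp(-qT) - K * exp(-rT).
S_0 * exp(-qT) = 1.0000 * 0.99700450 = 0.99700450
K * exp(-rT) = 1.0700 * 0.98511194 = 1.05406978
C = P + S*exp(-qT) - K*exp(-rT)
C = 0.2558 + 0.99700450 - 1.05406978 = 0.1987


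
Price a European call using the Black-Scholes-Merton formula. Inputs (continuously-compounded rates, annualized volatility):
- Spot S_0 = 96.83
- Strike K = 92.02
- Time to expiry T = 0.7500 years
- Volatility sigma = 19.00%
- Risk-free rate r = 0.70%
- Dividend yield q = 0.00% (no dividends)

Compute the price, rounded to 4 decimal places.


Answer: Price = 9.1774

Derivation:
d1 = (ln(S/K) + (r - q + 0.5*sigma^2) * T) / (sigma * sqrt(T)) = 0.42382626
d2 = d1 - sigma * sqrt(T) = 0.25928144
exp(-rT) = 0.99476376; exp(-qT) = 1.00000000
C = S_0 * exp(-qT) * N(d1) - K * exp(-rT) * N(d2)
N(d1) = 0.66415374; N(d2) = 0.60229095
C = 96.8300 * 1.00000000 * 0.66415374 - 92.0200 * 0.99476376 * 0.60229095 = 9.1774


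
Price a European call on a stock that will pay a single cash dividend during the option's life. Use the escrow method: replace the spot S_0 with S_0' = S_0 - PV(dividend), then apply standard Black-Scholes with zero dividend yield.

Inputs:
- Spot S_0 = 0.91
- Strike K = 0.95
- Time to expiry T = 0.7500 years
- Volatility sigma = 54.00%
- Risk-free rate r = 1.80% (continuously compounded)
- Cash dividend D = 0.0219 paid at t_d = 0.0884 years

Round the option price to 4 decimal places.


Answer: Price = 0.1453

Derivation:
PV(D) = D * exp(-r * t_d) = 0.0219 * 0.99841007 = 0.02186518
S_0' = S_0 - PV(D) = 0.9100 - 0.02186518 = 0.88813482
d1 = (ln(S_0'/K) + (r + sigma^2/2)*T) / (sigma*sqrt(T)) = 0.11870230
d2 = d1 - sigma*sqrt(T) = -0.34895142
exp(-rT) = 0.98659072
N(d1) = 0.54724439; N(d2) = 0.36356289
C = S_0' * N(d1) - K * exp(-rT) * N(d2) = 0.88813482 * 0.54724439 - 0.9500 * 0.98659072 * 0.36356289 = 0.1453


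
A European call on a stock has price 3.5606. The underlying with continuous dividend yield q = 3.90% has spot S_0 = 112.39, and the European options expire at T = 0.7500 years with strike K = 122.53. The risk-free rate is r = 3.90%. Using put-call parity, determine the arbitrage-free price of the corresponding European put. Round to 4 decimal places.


Answer: Put price = 13.4083

Derivation:
Put-call parity: C - P = S_0 * exp(-qT) - K * exp(-rT).
S_0 * exp(-qT) = 112.3900 * 0.97117364 = 109.15020548
K * exp(-rT) = 122.5300 * 0.97117364 = 118.99790620
P = C - S*exp(-qT) + K*exp(-rT)
P = 3.5606 - 109.15020548 + 118.99790620 = 13.4083


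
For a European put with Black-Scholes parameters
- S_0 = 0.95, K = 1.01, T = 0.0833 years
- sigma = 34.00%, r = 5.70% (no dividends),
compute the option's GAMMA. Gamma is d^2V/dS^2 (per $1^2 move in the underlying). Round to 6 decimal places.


d1 = -0.5266567878; d2 = -0.6247867017
phi(d1) = 0.3472805865; exp(-qT) = 1.0000000000; exp(-rT) = 0.9952631544
Gamma = exp(-qT) * phi(d1) / (S * sigma * sqrt(T)) = 1.0000000000 * 0.3472805865 / (0.9500 * 0.3400 * 0.2886173938) = 3.725251

Answer: Gamma = 3.725251


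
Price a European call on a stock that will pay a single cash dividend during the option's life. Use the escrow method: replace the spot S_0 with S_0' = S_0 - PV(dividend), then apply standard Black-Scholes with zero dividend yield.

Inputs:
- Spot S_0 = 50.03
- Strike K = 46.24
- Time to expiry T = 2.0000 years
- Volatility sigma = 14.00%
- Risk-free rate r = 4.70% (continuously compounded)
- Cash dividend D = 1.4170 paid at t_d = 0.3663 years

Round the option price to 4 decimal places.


PV(D) = D * exp(-r * t_d) = 1.4170 * 0.98293125 = 1.39281358
S_0' = S_0 - PV(D) = 50.0300 - 1.39281358 = 48.63718642
d1 = (ln(S_0'/K) + (r + sigma^2/2)*T) / (sigma*sqrt(T)) = 0.82904819
d2 = d1 - sigma*sqrt(T) = 0.63105829
exp(-rT) = 0.91028276
N(d1) = 0.79646143; N(d2) = 0.73599879
C = S_0' * N(d1) - K * exp(-rT) * N(d2) = 48.63718642 * 0.79646143 - 46.2400 * 0.91028276 * 0.73599879 = 7.7584

Answer: Price = 7.7584


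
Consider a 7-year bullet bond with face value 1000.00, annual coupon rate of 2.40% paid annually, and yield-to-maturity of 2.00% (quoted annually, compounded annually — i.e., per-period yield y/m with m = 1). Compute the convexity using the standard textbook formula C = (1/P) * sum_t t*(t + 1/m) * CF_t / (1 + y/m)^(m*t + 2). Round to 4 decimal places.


Coupon per period c = face * coupon_rate / m = 24.000000
Periods per year m = 1; per-period yield y/m = 0.020000
Number of cashflows N = 7
Cashflows (t years, CF_t, discount factor 1/(1+y/m)^(m*t), PV):
  t = 1.0000: CF_t = 24.000000, DF = 0.980392, PV = 23.529412
  t = 2.0000: CF_t = 24.000000, DF = 0.961169, PV = 23.068051
  t = 3.0000: CF_t = 24.000000, DF = 0.942322, PV = 22.615736
  t = 4.0000: CF_t = 24.000000, DF = 0.923845, PV = 22.172290
  t = 5.0000: CF_t = 24.000000, DF = 0.905731, PV = 21.737539
  t = 6.0000: CF_t = 24.000000, DF = 0.887971, PV = 21.311313
  t = 7.0000: CF_t = 1024.000000, DF = 0.870560, PV = 891.453623
Price P = sum_t PV_t = 1025.887964
Convexity numerator sum_t t*(t + 1/m) * CF_t / (1+y/m)^(m*t + 2):
  t = 1.0000: term = 45.231472
  t = 2.0000: term = 133.033741
  t = 3.0000: term = 260.850473
  t = 4.0000: term = 426.226263
  t = 5.0000: term = 626.803329
  t = 6.0000: term = 860.318294
  t = 7.0000: term = 47982.893966
Convexity = (1/P) * sum = 50335.357539 / 1025.887964 = 49.065160

Answer: Convexity = 49.0652


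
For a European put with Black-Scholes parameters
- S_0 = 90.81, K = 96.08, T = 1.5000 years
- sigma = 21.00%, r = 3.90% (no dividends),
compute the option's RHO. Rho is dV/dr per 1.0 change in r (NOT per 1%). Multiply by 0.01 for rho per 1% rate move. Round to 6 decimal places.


Answer: Rho = -74.483055

Derivation:
d1 = 0.1367174299; d2 = -0.1204789931
phi(d1) = 0.3952312031; exp(-qT) = 1.0000000000; exp(-rT) = 0.9431782404
N(-d2) = 0.5479481402
Rho = -K*T*exp(-rT)*N(-d2) = -96.0800 * 1.5000 * 0.9431782404 * 0.5479481402 = -74.483055


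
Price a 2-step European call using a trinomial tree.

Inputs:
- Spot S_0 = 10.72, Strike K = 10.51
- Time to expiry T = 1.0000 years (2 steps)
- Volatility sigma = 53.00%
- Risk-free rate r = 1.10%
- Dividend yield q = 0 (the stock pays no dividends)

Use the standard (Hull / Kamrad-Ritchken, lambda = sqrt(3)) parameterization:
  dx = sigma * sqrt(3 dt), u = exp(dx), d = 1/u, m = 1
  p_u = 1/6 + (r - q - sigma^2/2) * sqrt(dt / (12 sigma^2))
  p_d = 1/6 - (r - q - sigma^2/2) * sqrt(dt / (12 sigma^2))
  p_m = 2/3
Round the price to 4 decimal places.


Answer: Price = V(0,0) = 2.0323

Derivation:
dt = T/N = 0.500000; dx = sigma*sqrt(3*dt) = 0.649115
u = exp(dx) = 1.913846; d = 1/u = 0.522508
p_u = 0.116810, p_m = 0.666667, p_d = 0.216523
Discount per step: exp(-r*dt) = 0.994515
Stock lattice S(k, j) with j the centered position index:
  k=0: S(0,+0) = 10.7200
  k=1: S(1,-1) = 5.6013; S(1,+0) = 10.7200; S(1,+1) = 20.5164
  k=2: S(2,-2) = 2.9267; S(2,-1) = 5.6013; S(2,+0) = 10.7200; S(2,+1) = 20.5164; S(2,+2) = 39.2653
Terminal payoffs V(N, j) = max(S_T - K, 0):
  V(2,-2) = 0.000000; V(2,-1) = 0.000000; V(2,+0) = 0.210000; V(2,+1) = 10.006428; V(2,+2) = 28.755282
Backward induction: V(k, j) = exp(-r*dt) * [p_u * V(k+1, j+1) + p_m * V(k+1, j) + p_d * V(k+1, j-1)]
  V(1,-1) = exp(-r*dt) * [p_u*0.210000 + p_m*0.000000 + p_d*0.000000] = 0.024396
  V(1,+0) = exp(-r*dt) * [p_u*10.006428 + p_m*0.210000 + p_d*0.000000] = 1.301675
  V(1,+1) = exp(-r*dt) * [p_u*28.755282 + p_m*10.006428 + p_d*0.210000] = 10.020073
  V(0,+0) = exp(-r*dt) * [p_u*10.020073 + p_m*1.301675 + p_d*0.024396] = 2.032305


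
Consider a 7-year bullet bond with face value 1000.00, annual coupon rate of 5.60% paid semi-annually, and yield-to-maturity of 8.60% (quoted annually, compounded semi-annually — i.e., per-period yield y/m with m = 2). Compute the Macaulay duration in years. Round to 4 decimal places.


Coupon per period c = face * coupon_rate / m = 28.000000
Periods per year m = 2; per-period yield y/m = 0.043000
Number of cashflows N = 14
Cashflows (t years, CF_t, discount factor 1/(1+y/m)^(m*t), PV):
  t = 0.5000: CF_t = 28.000000, DF = 0.958773, PV = 26.845638
  t = 1.0000: CF_t = 28.000000, DF = 0.919245, PV = 25.738866
  t = 1.5000: CF_t = 28.000000, DF = 0.881347, PV = 24.677724
  t = 2.0000: CF_t = 28.000000, DF = 0.845012, PV = 23.660330
  t = 2.5000: CF_t = 28.000000, DF = 0.810174, PV = 22.684880
  t = 3.0000: CF_t = 28.000000, DF = 0.776773, PV = 21.749645
  t = 3.5000: CF_t = 28.000000, DF = 0.744749, PV = 20.852968
  t = 4.0000: CF_t = 28.000000, DF = 0.714045, PV = 19.993258
  t = 4.5000: CF_t = 28.000000, DF = 0.684607, PV = 19.168991
  t = 5.0000: CF_t = 28.000000, DF = 0.656382, PV = 18.378707
  t = 5.5000: CF_t = 28.000000, DF = 0.629322, PV = 17.621004
  t = 6.0000: CF_t = 28.000000, DF = 0.603376, PV = 16.894538
  t = 6.5000: CF_t = 28.000000, DF = 0.578501, PV = 16.198023
  t = 7.0000: CF_t = 1028.000000, DF = 0.554651, PV = 570.181073
Price P = sum_t PV_t = 844.645645
Macaulay numerator sum_t t * PV_t:
  t * PV_t at t = 0.5000: 13.422819
  t * PV_t at t = 1.0000: 25.738866
  t * PV_t at t = 1.5000: 37.016586
  t * PV_t at t = 2.0000: 47.320660
  t * PV_t at t = 2.5000: 56.712200
  t * PV_t at t = 3.0000: 65.248936
  t * PV_t at t = 3.5000: 72.985387
  t * PV_t at t = 4.0000: 79.973031
  t * PV_t at t = 4.5000: 86.260460
  t * PV_t at t = 5.0000: 91.893534
  t * PV_t at t = 5.5000: 96.915520
  t * PV_t at t = 6.0000: 101.367230
  t * PV_t at t = 6.5000: 105.287152
  t * PV_t at t = 7.0000: 3991.267509
Macaulay duration D = (sum_t t * PV_t) / P = 4871.409890 / 844.645645 = 5.767401

Answer: Macaulay duration = 5.7674 years


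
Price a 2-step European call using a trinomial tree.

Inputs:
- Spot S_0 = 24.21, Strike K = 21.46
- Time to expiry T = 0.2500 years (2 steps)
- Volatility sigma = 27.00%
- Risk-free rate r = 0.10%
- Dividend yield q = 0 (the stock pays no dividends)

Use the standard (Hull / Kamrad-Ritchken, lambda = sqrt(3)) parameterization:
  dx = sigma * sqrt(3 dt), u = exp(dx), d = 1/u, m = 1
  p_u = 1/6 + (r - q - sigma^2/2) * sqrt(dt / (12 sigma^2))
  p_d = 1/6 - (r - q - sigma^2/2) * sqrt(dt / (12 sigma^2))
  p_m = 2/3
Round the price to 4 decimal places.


dt = T/N = 0.125000; dx = sigma*sqrt(3*dt) = 0.165341
u = exp(dx) = 1.179795; d = 1/u = 0.847605
p_u = 0.153266, p_m = 0.666667, p_d = 0.180067
Discount per step: exp(-r*dt) = 0.999875
Stock lattice S(k, j) with j the centered position index:
  k=0: S(0,+0) = 24.2100
  k=1: S(1,-1) = 20.5205; S(1,+0) = 24.2100; S(1,+1) = 28.5628
  k=2: S(2,-2) = 17.3933; S(2,-1) = 20.5205; S(2,+0) = 24.2100; S(2,+1) = 28.5628; S(2,+2) = 33.6983
Terminal payoffs V(N, j) = max(S_T - K, 0):
  V(2,-2) = 0.000000; V(2,-1) = 0.000000; V(2,+0) = 2.750000; V(2,+1) = 7.102833; V(2,+2) = 12.238283
Backward induction: V(k, j) = exp(-r*dt) * [p_u * V(k+1, j+1) + p_m * V(k+1, j) + p_d * V(k+1, j-1)]
  V(1,-1) = exp(-r*dt) * [p_u*2.750000 + p_m*0.000000 + p_d*0.000000] = 0.421430
  V(1,+0) = exp(-r*dt) * [p_u*7.102833 + p_m*2.750000 + p_d*0.000000] = 2.921593
  V(1,+1) = exp(-r*dt) * [p_u*12.238283 + p_m*7.102833 + p_d*2.750000] = 7.105234
  V(0,+0) = exp(-r*dt) * [p_u*7.105234 + p_m*2.921593 + p_d*0.421430] = 3.112218

Answer: Price = V(0,0) = 3.1122


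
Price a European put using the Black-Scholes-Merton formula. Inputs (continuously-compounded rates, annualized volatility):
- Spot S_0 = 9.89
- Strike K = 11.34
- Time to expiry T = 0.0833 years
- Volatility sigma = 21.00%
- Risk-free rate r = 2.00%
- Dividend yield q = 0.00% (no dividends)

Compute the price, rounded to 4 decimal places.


Answer: Price = 1.4340

Derivation:
d1 = (ln(S/K) + (r - q + 0.5*sigma^2) * T) / (sigma * sqrt(T)) = -2.19947453
d2 = d1 - sigma * sqrt(T) = -2.26008419
exp(-rT) = 0.99833539; exp(-qT) = 1.00000000
P = K * exp(-rT) * N(-d2) - S_0 * exp(-qT) * N(-d1)
N(-d1) = 0.98607790; N(-d2) = 0.98809199
P = 11.3400 * 0.99833539 * 0.98809199 - 9.8900 * 1.00000000 * 0.98607790 = 1.4340


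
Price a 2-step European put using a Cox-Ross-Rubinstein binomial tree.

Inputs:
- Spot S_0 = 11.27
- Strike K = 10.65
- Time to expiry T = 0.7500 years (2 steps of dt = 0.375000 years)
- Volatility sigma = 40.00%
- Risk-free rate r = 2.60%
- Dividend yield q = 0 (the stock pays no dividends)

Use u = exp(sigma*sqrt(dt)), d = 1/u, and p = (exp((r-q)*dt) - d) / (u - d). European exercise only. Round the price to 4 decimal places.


Answer: Price = V(0,0) = 1.0754

Derivation:
dt = T/N = 0.375000
u = exp(sigma*sqrt(dt)) = 1.277556; d = 1/u = 0.782744
p = (exp((r-q)*dt) - d) / (u - d) = 0.458868
Discount per step: exp(-r*dt) = 0.990297
Stock lattice S(k, i) with i counting down-moves:
  k=0: S(0,0) = 11.2700
  k=1: S(1,0) = 14.3981; S(1,1) = 8.8215
  k=2: S(2,0) = 18.3943; S(2,1) = 11.2700; S(2,2) = 6.9050
Terminal payoffs V(N, i) = max(K - S_T, 0):
  V(2,0) = 0.000000; V(2,1) = 0.000000; V(2,2) = 3.744996
Backward induction: V(k, i) = exp(-r*dt) * [p * V(k+1, i) + (1-p) * V(k+1, i+1)].
  V(1,0) = exp(-r*dt) * [p*0.000000 + (1-p)*0.000000] = 0.000000
  V(1,1) = exp(-r*dt) * [p*0.000000 + (1-p)*3.744996] = 2.006875
  V(0,0) = exp(-r*dt) * [p*0.000000 + (1-p)*2.006875] = 1.075447


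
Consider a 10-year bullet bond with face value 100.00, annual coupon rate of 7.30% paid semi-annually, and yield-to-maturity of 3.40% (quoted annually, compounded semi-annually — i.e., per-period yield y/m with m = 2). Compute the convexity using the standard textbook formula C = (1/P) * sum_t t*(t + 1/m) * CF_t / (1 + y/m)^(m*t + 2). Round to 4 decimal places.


Answer: Convexity = 70.4132

Derivation:
Coupon per period c = face * coupon_rate / m = 3.650000
Periods per year m = 2; per-period yield y/m = 0.017000
Number of cashflows N = 20
Cashflows (t years, CF_t, discount factor 1/(1+y/m)^(m*t), PV):
  t = 0.5000: CF_t = 3.650000, DF = 0.983284, PV = 3.588987
  t = 1.0000: CF_t = 3.650000, DF = 0.966848, PV = 3.528994
  t = 1.5000: CF_t = 3.650000, DF = 0.950686, PV = 3.470004
  t = 2.0000: CF_t = 3.650000, DF = 0.934795, PV = 3.412000
  t = 2.5000: CF_t = 3.650000, DF = 0.919169, PV = 3.354966
  t = 3.0000: CF_t = 3.650000, DF = 0.903804, PV = 3.298885
  t = 3.5000: CF_t = 3.650000, DF = 0.888696, PV = 3.243741
  t = 4.0000: CF_t = 3.650000, DF = 0.873841, PV = 3.189519
  t = 4.5000: CF_t = 3.650000, DF = 0.859234, PV = 3.136204
  t = 5.0000: CF_t = 3.650000, DF = 0.844871, PV = 3.083780
  t = 5.5000: CF_t = 3.650000, DF = 0.830748, PV = 3.032232
  t = 6.0000: CF_t = 3.650000, DF = 0.816862, PV = 2.981545
  t = 6.5000: CF_t = 3.650000, DF = 0.803207, PV = 2.931706
  t = 7.0000: CF_t = 3.650000, DF = 0.789781, PV = 2.882701
  t = 7.5000: CF_t = 3.650000, DF = 0.776579, PV = 2.834514
  t = 8.0000: CF_t = 3.650000, DF = 0.763598, PV = 2.787133
  t = 8.5000: CF_t = 3.650000, DF = 0.750834, PV = 2.740543
  t = 9.0000: CF_t = 3.650000, DF = 0.738283, PV = 2.694733
  t = 9.5000: CF_t = 3.650000, DF = 0.725942, PV = 2.649688
  t = 10.0000: CF_t = 103.650000, DF = 0.713807, PV = 73.986119
Price P = sum_t PV_t = 132.827994
Convexity numerator sum_t t*(t + 1/m) * CF_t / (1+y/m)^(m*t + 2):
  t = 0.5000: term = 1.735002
  t = 1.0000: term = 5.118000
  t = 1.5000: term = 10.064897
  t = 2.0000: term = 16.494424
  t = 2.5000: term = 24.328059
  t = 3.0000: term = 33.489953
  t = 3.5000: term = 43.906854
  t = 4.0000: term = 55.508033
  t = 4.5000: term = 68.225213
  t = 5.0000: term = 81.992499
  t = 5.5000: term = 96.746312
  t = 6.0000: term = 112.425320
  t = 6.5000: term = 128.970376
  t = 7.0000: term = 146.324457
  t = 7.5000: term = 164.432597
  t = 8.0000: term = 183.241832
  t = 8.5000: term = 202.701141
  t = 9.0000: term = 222.761391
  t = 9.5000: term = 243.375277
  t = 10.0000: term = 7510.997911
Convexity = (1/P) * sum = 9352.839548 / 132.827994 = 70.413165


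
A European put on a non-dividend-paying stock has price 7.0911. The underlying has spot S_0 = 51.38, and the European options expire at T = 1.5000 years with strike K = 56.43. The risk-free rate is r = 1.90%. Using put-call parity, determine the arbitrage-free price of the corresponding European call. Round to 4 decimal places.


Put-call parity: C - P = S_0 * exp(-qT) - K * exp(-rT).
S_0 * exp(-qT) = 51.3800 * 1.00000000 = 51.38000000
K * exp(-rT) = 56.4300 * 0.97190229 = 54.84444646
C = P + S*exp(-qT) - K*exp(-rT)
C = 7.0911 + 51.38000000 - 54.84444646 = 3.6267

Answer: Call price = 3.6267


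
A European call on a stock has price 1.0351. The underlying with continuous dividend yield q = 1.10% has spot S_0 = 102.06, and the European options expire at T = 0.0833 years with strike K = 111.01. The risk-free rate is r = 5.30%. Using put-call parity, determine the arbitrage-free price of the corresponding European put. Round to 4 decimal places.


Answer: Put price = 9.5896

Derivation:
Put-call parity: C - P = S_0 * exp(-qT) - K * exp(-rT).
S_0 * exp(-qT) = 102.0600 * 0.99908412 = 101.96652525
K * exp(-rT) = 111.0100 * 0.99559483 = 110.52098223
P = C - S*exp(-qT) + K*exp(-rT)
P = 1.0351 - 101.96652525 + 110.52098223 = 9.5896


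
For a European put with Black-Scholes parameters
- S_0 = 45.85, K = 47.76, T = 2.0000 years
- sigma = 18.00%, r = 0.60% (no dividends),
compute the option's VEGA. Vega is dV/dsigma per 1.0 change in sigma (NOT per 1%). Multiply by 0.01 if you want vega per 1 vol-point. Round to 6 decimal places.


Answer: Vega = 25.865525

Derivation:
d1 = 0.0140900046; d2 = -0.2404684366
phi(d1) = 0.3989026817; exp(-qT) = 1.0000000000; exp(-rT) = 0.9880717129
Vega = S * exp(-qT) * phi(d1) * sqrt(T) = 45.8500 * 1.0000000000 * 0.3989026817 * 1.4142135624 = 25.865525


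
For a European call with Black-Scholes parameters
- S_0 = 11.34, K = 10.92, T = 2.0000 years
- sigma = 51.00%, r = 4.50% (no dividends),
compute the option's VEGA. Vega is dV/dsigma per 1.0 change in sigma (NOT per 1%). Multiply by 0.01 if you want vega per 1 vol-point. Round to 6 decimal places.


d1 = 0.5377343646; d2 = -0.1835145522
phi(d1) = 0.3452392387; exp(-qT) = 1.0000000000; exp(-rT) = 0.9139311853
Vega = S * exp(-qT) * phi(d1) * sqrt(T) = 11.3400 * 1.0000000000 * 0.3452392387 * 1.4142135624 = 5.536664

Answer: Vega = 5.536664


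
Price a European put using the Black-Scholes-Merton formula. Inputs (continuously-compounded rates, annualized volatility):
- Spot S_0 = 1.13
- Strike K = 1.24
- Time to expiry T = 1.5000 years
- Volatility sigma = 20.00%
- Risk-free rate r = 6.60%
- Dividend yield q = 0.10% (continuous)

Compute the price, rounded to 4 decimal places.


Answer: Price = 0.1072

Derivation:
d1 = (ln(S/K) + (r - q + 0.5*sigma^2) * T) / (sigma * sqrt(T)) = 0.14127944
d2 = d1 - sigma * sqrt(T) = -0.10366954
exp(-rT) = 0.90574271; exp(-qT) = 0.99850112
P = K * exp(-rT) * N(-d2) - S_0 * exp(-qT) * N(-d1)
N(-d1) = 0.44382460; N(-d2) = 0.54128420
P = 1.2400 * 0.90574271 * 0.54128420 - 1.1300 * 0.99850112 * 0.44382460 = 0.1072


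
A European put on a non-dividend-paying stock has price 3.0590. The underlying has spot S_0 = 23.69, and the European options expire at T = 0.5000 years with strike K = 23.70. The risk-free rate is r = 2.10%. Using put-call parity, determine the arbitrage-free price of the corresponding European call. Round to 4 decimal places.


Answer: Call price = 3.2965

Derivation:
Put-call parity: C - P = S_0 * exp(-qT) - K * exp(-rT).
S_0 * exp(-qT) = 23.6900 * 1.00000000 = 23.69000000
K * exp(-rT) = 23.7000 * 0.98955493 = 23.45245190
C = P + S*exp(-qT) - K*exp(-rT)
C = 3.0590 + 23.69000000 - 23.45245190 = 3.2965


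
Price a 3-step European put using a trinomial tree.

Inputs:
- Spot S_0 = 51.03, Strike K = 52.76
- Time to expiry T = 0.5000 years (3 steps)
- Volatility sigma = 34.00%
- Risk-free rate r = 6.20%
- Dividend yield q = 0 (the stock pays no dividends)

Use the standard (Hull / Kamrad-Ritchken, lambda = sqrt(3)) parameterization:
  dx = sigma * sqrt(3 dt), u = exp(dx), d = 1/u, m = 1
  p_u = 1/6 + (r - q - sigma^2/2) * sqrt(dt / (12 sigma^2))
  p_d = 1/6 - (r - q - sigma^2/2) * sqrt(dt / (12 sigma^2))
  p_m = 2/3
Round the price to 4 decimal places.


Answer: Price = V(0,0) = 4.7949

Derivation:
dt = T/N = 0.166667; dx = sigma*sqrt(3*dt) = 0.240416
u = exp(dx) = 1.271778; d = 1/u = 0.786300
p_u = 0.168122, p_m = 0.666667, p_d = 0.165211
Discount per step: exp(-r*dt) = 0.989720
Stock lattice S(k, j) with j the centered position index:
  k=0: S(0,+0) = 51.0300
  k=1: S(1,-1) = 40.1249; S(1,+0) = 51.0300; S(1,+1) = 64.8989
  k=2: S(2,-2) = 31.5502; S(2,-1) = 40.1249; S(2,+0) = 51.0300; S(2,+1) = 64.8989; S(2,+2) = 82.5370
  k=3: S(3,-3) = 24.8080; S(3,-2) = 31.5502; S(3,-1) = 40.1249; S(3,+0) = 51.0300; S(3,+1) = 64.8989; S(3,+2) = 82.5370; S(3,+3) = 104.9687
Terminal payoffs V(N, j) = max(K - S_T, 0):
  V(3,-3) = 27.952035; V(3,-2) = 21.209764; V(3,-1) = 12.635088; V(3,+0) = 1.730000; V(3,+1) = 0.000000; V(3,+2) = 0.000000; V(3,+3) = 0.000000
Backward induction: V(k, j) = exp(-r*dt) * [p_u * V(k+1, j+1) + p_m * V(k+1, j) + p_d * V(k+1, j-1)]
  V(2,-2) = exp(-r*dt) * [p_u*12.635088 + p_m*21.209764 + p_d*27.952035] = 20.667394
  V(2,-1) = exp(-r*dt) * [p_u*1.730000 + p_m*12.635088 + p_d*21.209764] = 12.092721
  V(2,+0) = exp(-r*dt) * [p_u*0.000000 + p_m*1.730000 + p_d*12.635088] = 3.207471
  V(2,+1) = exp(-r*dt) * [p_u*0.000000 + p_m*0.000000 + p_d*1.730000] = 0.282877
  V(2,+2) = exp(-r*dt) * [p_u*0.000000 + p_m*0.000000 + p_d*0.000000] = 0.000000
  V(1,-1) = exp(-r*dt) * [p_u*3.207471 + p_m*12.092721 + p_d*20.667394] = 11.892019
  V(1,+0) = exp(-r*dt) * [p_u*0.282877 + p_m*3.207471 + p_d*12.092721] = 4.140712
  V(1,+1) = exp(-r*dt) * [p_u*0.000000 + p_m*0.282877 + p_d*3.207471] = 0.711107
  V(0,+0) = exp(-r*dt) * [p_u*0.711107 + p_m*4.140712 + p_d*11.892019] = 4.794914


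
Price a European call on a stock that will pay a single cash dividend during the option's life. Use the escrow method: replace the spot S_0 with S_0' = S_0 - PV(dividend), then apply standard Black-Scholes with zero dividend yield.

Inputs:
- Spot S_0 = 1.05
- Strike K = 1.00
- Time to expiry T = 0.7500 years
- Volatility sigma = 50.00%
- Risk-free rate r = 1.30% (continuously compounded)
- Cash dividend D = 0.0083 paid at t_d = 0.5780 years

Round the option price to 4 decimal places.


PV(D) = D * exp(-r * t_d) = 0.0083 * 0.99251416 = 0.00823787
S_0' = S_0 - PV(D) = 1.0500 - 0.00823787 = 1.04176213
d1 = (ln(S_0'/K) + (r + sigma^2/2)*T) / (sigma*sqrt(T)) = 0.33350901
d2 = d1 - sigma*sqrt(T) = -0.09950369
exp(-rT) = 0.99029738
N(d1) = 0.63062496; N(d2) = 0.46036918
C = S_0' * N(d1) - K * exp(-rT) * N(d2) = 1.04176213 * 0.63062496 - 1.0000 * 0.99029738 * 0.46036918 = 0.2011

Answer: Price = 0.2011


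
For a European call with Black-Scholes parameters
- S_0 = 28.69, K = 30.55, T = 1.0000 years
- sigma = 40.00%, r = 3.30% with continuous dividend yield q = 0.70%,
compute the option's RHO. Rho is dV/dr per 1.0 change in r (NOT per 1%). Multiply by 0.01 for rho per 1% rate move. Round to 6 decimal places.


d1 = 0.1079598609; d2 = -0.2920401391
phi(d1) = 0.3966241394; exp(-qT) = 0.9930244429; exp(-rT) = 0.9675385596
N(d2) = 0.3851279672
Rho = K*T*exp(-rT)*N(d2) = 30.5500 * 1.0000 * 0.9675385596 * 0.3851279672 = 11.383729

Answer: Rho = 11.383729


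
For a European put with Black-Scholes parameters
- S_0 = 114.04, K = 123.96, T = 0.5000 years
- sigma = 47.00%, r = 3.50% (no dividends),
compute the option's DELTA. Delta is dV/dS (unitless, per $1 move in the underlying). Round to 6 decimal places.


Answer: Delta = -0.512824

Derivation:
d1 = -0.0321497950; d2 = -0.3644899821
phi(d1) = 0.3987361584; exp(-qT) = 1.0000000000; exp(-rT) = 0.9826522357
N(-d1) = 0.5128237034
Delta = -exp(-qT) * N(-d1) = -1.0000000000 * 0.5128237034 = -0.512824


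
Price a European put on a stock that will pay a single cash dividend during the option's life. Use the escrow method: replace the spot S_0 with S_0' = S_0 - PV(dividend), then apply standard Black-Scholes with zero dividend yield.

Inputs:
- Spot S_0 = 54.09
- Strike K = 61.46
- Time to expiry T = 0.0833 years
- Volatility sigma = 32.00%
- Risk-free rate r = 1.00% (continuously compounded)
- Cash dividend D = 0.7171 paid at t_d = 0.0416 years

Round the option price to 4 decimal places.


Answer: Price = 8.1841

Derivation:
PV(D) = D * exp(-r * t_d) = 0.7171 * 0.99958409 = 0.71680175
S_0' = S_0 - PV(D) = 54.0900 - 0.71680175 = 53.37319825
d1 = (ln(S_0'/K) + (r + sigma^2/2)*T) / (sigma*sqrt(T)) = -1.47231990
d2 = d1 - sigma*sqrt(T) = -1.56467746
exp(-rT) = 0.99916735
N(-d1) = 0.92953274; N(-d2) = 0.94117072
P = K * exp(-rT) * N(-d2) - S_0' * N(-d1) = 61.4600 * 0.99916735 * 0.94117072 - 53.37319825 * 0.92953274 = 8.1841


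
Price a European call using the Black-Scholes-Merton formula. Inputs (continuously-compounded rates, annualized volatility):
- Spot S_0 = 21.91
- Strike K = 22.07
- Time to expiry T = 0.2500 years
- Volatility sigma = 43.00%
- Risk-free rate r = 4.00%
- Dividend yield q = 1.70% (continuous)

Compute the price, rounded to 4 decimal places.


Answer: Price = 1.8525

Derivation:
d1 = (ln(S/K) + (r - q + 0.5*sigma^2) * T) / (sigma * sqrt(T)) = 0.10040202
d2 = d1 - sigma * sqrt(T) = -0.11459798
exp(-rT) = 0.99004983; exp(-qT) = 0.99575902
C = S_0 * exp(-qT) * N(d1) - K * exp(-rT) * N(d2)
N(d1) = 0.53998742; N(d2) = 0.45438189
C = 21.9100 * 0.99575902 * 0.53998742 - 22.0700 * 0.99004983 * 0.45438189 = 1.8525


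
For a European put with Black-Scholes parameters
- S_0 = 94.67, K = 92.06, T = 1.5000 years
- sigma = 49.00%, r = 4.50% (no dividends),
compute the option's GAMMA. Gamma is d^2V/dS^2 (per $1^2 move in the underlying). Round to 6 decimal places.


Answer: Gamma = 0.006319

Derivation:
d1 = 0.4591237288; d2 = -0.1410012582
phi(d1) = 0.3590348456; exp(-qT) = 1.0000000000; exp(-rT) = 0.9347277206
Gamma = exp(-qT) * phi(d1) / (S * sigma * sqrt(T)) = 1.0000000000 * 0.3590348456 / (94.6700 * 0.4900 * 1.2247448714) = 0.006319


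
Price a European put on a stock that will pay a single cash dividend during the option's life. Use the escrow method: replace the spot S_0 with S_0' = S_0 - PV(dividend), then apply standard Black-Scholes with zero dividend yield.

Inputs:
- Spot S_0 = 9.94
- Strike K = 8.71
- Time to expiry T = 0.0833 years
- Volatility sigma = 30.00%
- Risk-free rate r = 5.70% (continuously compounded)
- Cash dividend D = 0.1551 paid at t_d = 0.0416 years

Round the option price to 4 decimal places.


Answer: Price = 0.0293

Derivation:
PV(D) = D * exp(-r * t_d) = 0.1551 * 0.99763161 = 0.15473266
S_0' = S_0 - PV(D) = 9.9400 - 0.15473266 = 9.78526734
d1 = (ln(S_0'/K) + (r + sigma^2/2)*T) / (sigma*sqrt(T)) = 1.44254104
d2 = d1 - sigma*sqrt(T) = 1.35595582
exp(-rT) = 0.99526315
N(-d1) = 0.07457490; N(-d2) = 0.08755661
P = K * exp(-rT) * N(-d2) - S_0' * N(-d1) = 8.7100 * 0.99526315 * 0.08755661 - 9.78526734 * 0.07457490 = 0.0293


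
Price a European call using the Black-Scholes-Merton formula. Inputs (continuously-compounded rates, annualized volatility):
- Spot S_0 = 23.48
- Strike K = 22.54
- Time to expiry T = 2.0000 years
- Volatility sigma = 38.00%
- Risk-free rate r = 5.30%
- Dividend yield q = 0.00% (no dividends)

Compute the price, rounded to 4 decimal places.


Answer: Price = 6.4053

Derivation:
d1 = (ln(S/K) + (r - q + 0.5*sigma^2) * T) / (sigma * sqrt(T)) = 0.54197406
d2 = d1 - sigma * sqrt(T) = 0.00457291
exp(-rT) = 0.89942465; exp(-qT) = 1.00000000
C = S_0 * exp(-qT) * N(d1) - K * exp(-rT) * N(d2)
N(d1) = 0.70608181; N(d2) = 0.50182432
C = 23.4800 * 1.00000000 * 0.70608181 - 22.5400 * 0.89942465 * 0.50182432 = 6.4053
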